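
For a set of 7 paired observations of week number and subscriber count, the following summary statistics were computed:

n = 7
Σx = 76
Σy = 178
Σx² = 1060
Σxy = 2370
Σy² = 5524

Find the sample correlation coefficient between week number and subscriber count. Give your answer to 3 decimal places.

0.904

Sxx = Σx² − (Σx)²/n = 1060 − 825.142857 = 234.857143
Sxy = Σxy − (Σx)(Σy)/n = 2370 − 1932.571429 = 437.428571
Syy = Σy² − (Σy)²/n = 5524 − 4526.285714 = 997.714286
r = Sxy/√(Sxx·Syy) = 437.428571/√(234320.326531) = 437.428571/484.066448 = 0.903654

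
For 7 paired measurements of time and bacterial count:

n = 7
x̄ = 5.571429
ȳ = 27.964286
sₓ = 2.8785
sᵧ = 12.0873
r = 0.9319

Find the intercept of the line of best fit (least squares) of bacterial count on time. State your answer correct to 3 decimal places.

6.162

b = r · sᵧ/sₓ = 0.9319 · 12.0873/2.8785 = 3.913203
a = ȳ − b·x̄ = 27.964286 − 3.913203·5.571429 = 6.162153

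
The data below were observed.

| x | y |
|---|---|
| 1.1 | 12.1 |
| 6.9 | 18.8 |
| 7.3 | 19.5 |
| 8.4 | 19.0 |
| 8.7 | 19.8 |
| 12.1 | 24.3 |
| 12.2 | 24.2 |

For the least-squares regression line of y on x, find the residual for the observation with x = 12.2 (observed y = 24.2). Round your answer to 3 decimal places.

n = 7, Σx = 56.7, Σy = 137.7, Σxy = 1206.51, Σx² = 543.61
Sxx = Σx² − (Σx)²/n = 543.61 − 459.27 = 84.34
Sxy = Σxy − (Σx)(Σy)/n = 1206.51 − 1115.37 = 91.14
b = Sxy/Sxx = 91.14/84.34 = 1.080626
a = ȳ − b·x̄ = 19.671429 − 1.080626·8.1 = 10.918358
ŷ(12.2) = 10.918358 + 1.080626·12.2 = 24.101995
residual = y − ŷ = 24.2 − 24.101995 = 0.098005

0.098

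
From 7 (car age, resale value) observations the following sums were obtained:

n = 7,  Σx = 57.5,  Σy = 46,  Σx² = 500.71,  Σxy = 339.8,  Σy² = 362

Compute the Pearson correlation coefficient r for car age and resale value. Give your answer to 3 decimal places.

-0.924

Sxx = Σx² − (Σx)²/n = 500.71 − 472.321429 = 28.388571
Sxy = Σxy − (Σx)(Σy)/n = 339.8 − 377.857143 = -38.057143
Syy = Σy² − (Σy)²/n = 362 − 302.285714 = 59.714286
r = Sxy/√(Sxx·Syy) = -38.057143/√(1695.203265) = -38.057143/41.172846 = -0.924326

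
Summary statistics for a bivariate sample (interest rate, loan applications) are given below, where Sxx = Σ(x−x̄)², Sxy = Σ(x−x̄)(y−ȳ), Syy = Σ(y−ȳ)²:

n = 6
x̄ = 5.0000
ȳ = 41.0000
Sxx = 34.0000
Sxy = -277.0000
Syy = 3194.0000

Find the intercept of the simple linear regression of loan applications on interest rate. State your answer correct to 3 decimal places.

b = Sxy/Sxx = -277/34 = -8.147059
a = ȳ − b·x̄ = 41 − (-8.147059)·5 = 81.735294

81.735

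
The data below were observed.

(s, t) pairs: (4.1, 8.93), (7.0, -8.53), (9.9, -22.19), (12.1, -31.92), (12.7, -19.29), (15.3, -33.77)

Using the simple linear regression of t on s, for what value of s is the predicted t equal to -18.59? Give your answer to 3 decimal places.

10.402

n = 6, Σx = 61.1, Σy = -106.77, Σxy = -1390.674, Σx² = 705.61
Sxx = Σx² − (Σx)²/n = 705.61 − 622.201667 = 83.408333
Sxy = Σxy − (Σx)(Σy)/n = -1390.674 − (-1087.2745) = -303.3995
b = Sxy/Sxx = -303.3995/83.408333 = -3.637520
a = ȳ − b·x̄ = -17.795 − (-3.637520)·10.183333 = 19.247081
Set a + b·x = -18.59: x = (-18.59 − 19.247081) / (-3.637520) = 10.401889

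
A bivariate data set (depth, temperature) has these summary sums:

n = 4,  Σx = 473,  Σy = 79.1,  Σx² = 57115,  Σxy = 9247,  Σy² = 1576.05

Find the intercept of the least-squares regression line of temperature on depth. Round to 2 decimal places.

30.43

Sxx = Σx² − (Σx)²/n = 57115 − 55932.25 = 1182.75
Sxy = Σxy − (Σx)(Σy)/n = 9247 − 9353.575 = -106.575
b = Sxy/Sxx = -106.575/1182.75 = -0.090108
a = ȳ − b·x̄ = 19.775 − (-0.090108)·118.25 = 30.430247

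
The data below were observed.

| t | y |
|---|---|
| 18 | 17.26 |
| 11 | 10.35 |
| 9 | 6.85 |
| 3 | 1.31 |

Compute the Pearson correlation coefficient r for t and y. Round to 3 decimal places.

0.996

n = 4, Σx = 41, Σy = 35.77, Σxy = 490.11, Σx² = 535, Σy² = 453.6687
Sxx = Σx² − (Σx)²/n = 535 − 420.25 = 114.75
Sxy = Σxy − (Σx)(Σy)/n = 490.11 − 366.6425 = 123.4675
Syy = Σy² − (Σy)²/n = 453.6687 − 319.873225 = 133.795475
r = Sxy/√(Sxx·Syy) = 123.4675/√(15353.030756) = 123.4675/123.907347 = 0.996450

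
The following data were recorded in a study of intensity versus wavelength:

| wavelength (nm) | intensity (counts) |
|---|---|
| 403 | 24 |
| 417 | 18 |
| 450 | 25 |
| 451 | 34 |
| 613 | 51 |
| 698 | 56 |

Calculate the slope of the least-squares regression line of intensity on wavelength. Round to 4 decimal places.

0.1233

n = 6, Σx = 3032, Σy = 208, Σxy = 114113, Σx² = 1605172
Sxx = Σx² − (Σx)²/n = 1605172 − 1532170.666667 = 73001.333333
Sxy = Σxy − (Σx)(Σy)/n = 114113 − 105109.333333 = 9003.666667
b = Sxy/Sxx = 9003.666667/73001.333333 = 0.123336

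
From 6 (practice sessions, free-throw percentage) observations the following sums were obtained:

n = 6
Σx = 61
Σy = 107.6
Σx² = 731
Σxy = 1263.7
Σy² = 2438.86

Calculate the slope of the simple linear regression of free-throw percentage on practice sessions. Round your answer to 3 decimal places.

1.532

Sxx = Σx² − (Σx)²/n = 731 − 620.166667 = 110.833333
Sxy = Σxy − (Σx)(Σy)/n = 1263.7 − 1093.933333 = 169.766667
b = Sxy/Sxx = 169.766667/110.833333 = 1.531729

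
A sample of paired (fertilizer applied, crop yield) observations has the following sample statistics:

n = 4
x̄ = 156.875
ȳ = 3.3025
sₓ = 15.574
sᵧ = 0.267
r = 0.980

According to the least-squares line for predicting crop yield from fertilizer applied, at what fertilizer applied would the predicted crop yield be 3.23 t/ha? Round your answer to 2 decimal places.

152.56

b = r · sᵧ/sₓ = 0.98 · 0.267/15.574 = 0.016801
a = ȳ − b·x̄ = 3.3025 − 0.016801·156.875 = 0.666831
Set a + b·x = 3.23: x = (3.23 − 0.666831) / 0.016801 = 152.559801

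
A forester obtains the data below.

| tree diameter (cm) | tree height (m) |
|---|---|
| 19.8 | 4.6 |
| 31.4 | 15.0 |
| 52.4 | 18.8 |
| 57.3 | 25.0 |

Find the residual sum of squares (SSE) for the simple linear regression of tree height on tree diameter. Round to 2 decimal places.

22.44

n = 4, Σx = 160.9, Σy = 63.4, Σxy = 2979.7, Σx² = 7407.05, Σy² = 1224.6
Sxx = Σx² − (Σx)²/n = 7407.05 − 6472.2025 = 934.8475
Sxy = Σxy − (Σx)(Σy)/n = 2979.7 − 2550.265 = 429.435
Syy = Σy² − (Σy)²/n = 1224.6 − 1004.89 = 219.71
b = Sxy/Sxx = 429.435/934.8475 = 0.459364
SSE = Syy − b·Sxy = 219.71 − 0.459364·429.435 = 22.443152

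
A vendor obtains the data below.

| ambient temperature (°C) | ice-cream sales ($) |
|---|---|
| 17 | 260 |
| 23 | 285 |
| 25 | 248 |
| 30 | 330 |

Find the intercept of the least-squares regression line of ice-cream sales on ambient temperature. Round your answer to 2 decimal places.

n = 4, Σx = 95, Σy = 1123, Σxy = 27075, Σx² = 2343
Sxx = Σx² − (Σx)²/n = 2343 − 2256.25 = 86.75
Sxy = Σxy − (Σx)(Σy)/n = 27075 − 26671.25 = 403.75
b = Sxy/Sxx = 403.75/86.75 = 4.654179
a = ȳ − b·x̄ = 280.75 − 4.654179·23.75 = 170.213256

170.21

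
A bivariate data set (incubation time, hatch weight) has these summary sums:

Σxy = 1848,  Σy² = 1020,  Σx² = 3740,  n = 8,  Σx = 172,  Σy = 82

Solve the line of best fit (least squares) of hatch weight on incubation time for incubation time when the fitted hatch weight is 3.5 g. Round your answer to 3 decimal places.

Sxx = Σx² − (Σx)²/n = 3740 − 3698 = 42
Sxy = Σxy − (Σx)(Σy)/n = 1848 − 1763 = 85
b = Sxy/Sxx = 85/42 = 2.023810
a = ȳ − b·x̄ = 10.25 − 2.023810·21.5 = -33.261905
Set a + b·x = 3.5: x = (3.5 − (-33.261905)) / 2.023810 = 18.164706

18.165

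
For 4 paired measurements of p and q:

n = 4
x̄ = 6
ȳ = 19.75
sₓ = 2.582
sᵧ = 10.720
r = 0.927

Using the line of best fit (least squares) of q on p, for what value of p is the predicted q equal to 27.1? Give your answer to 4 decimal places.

b = r · sᵧ/sₓ = 0.927 · 10.72/2.582 = 3.848737
a = ȳ − b·x̄ = 19.75 − 3.848737·6 = -3.342424
Set a + b·x = 27.1: x = (27.1 − (-3.342424)) / 3.848737 = 7.909717

7.9097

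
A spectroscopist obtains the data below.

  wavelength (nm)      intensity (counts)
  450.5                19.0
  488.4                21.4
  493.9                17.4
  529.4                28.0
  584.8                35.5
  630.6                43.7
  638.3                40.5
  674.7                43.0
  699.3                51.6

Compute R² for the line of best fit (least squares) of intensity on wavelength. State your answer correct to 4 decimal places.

0.9519

n = 9, Σx = 5189.9, Σy = 300.1, Σxy = 181693.07, Σx² = 3057001.25, Σy² = 11227.47
Sxx = Σx² − (Σx)²/n = 3057001.25 − 2992784.667778 = 64216.582222
Sxy = Σxy − (Σx)(Σy)/n = 181693.07 − 173054.332222 = 8638.737778
Syy = Σy² − (Σy)²/n = 11227.47 − 10006.667778 = 1220.802222
R² = Sxy²/(Sxx·Syy) = (8638.737778)²/(64216.582222·1220.802222) = 0.951937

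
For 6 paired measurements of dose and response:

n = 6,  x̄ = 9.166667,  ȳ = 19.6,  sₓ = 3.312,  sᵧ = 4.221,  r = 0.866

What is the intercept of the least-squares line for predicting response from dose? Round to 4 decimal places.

b = r · sᵧ/sₓ = 0.866 · 4.221/3.312 = 1.103679
a = ȳ − b·x̄ = 19.6 − 1.103679·9.166667 = 9.482939

9.4829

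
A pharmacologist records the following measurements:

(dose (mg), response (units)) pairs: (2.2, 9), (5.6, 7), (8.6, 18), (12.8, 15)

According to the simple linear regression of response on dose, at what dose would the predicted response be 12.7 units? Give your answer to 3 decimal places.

7.869

n = 4, Σx = 29.2, Σy = 49, Σxy = 405.8, Σx² = 274
Sxx = Σx² − (Σx)²/n = 274 − 213.16 = 60.84
Sxy = Σxy − (Σx)(Σy)/n = 405.8 − 357.7 = 48.1
b = Sxy/Sxx = 48.1/60.84 = 0.790598
a = ȳ − b·x̄ = 12.25 − 0.790598·7.3 = 6.478632
Set a + b·x = 12.7: x = (12.7 − 6.478632) / 0.790598 = 7.869189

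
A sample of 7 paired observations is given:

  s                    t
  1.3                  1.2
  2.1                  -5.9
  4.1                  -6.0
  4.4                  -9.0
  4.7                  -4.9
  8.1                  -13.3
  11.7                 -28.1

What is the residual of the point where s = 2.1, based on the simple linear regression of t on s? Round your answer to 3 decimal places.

-4.118

n = 7, Σx = 36.4, Σy = -66, Σxy = -534.56, Σx² = 266.86
Sxx = Σx² − (Σx)²/n = 266.86 − 189.28 = 77.58
Sxy = Σxy − (Σx)(Σy)/n = -534.56 − (-343.2) = -191.36
b = Sxy/Sxx = -191.36/77.58 = -2.466615
a = ȳ − b·x̄ = -9.428571 − (-2.466615)·5.2 = 3.397827
ŷ(2.1) = 3.397827 + (-2.466615)·2.1 = -1.782065
residual = y − ŷ = -5.9 − (-1.782065) = -4.117935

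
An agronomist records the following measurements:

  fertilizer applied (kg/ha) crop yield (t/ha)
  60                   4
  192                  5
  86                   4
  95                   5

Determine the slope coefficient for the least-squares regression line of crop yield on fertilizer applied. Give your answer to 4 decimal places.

n = 4, Σx = 433, Σy = 18, Σxy = 2019, Σx² = 56885
Sxx = Σx² − (Σx)²/n = 56885 − 46872.25 = 10012.75
Sxy = Σxy − (Σx)(Σy)/n = 2019 − 1948.5 = 70.5
b = Sxy/Sxx = 70.5/10012.75 = 0.007041

0.0070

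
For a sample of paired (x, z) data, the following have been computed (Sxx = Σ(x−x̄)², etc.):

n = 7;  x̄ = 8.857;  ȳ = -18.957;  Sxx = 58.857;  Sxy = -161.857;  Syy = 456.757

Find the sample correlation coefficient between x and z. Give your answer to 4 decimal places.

-0.9872

r = Sxy/√(Sxx·Syy) = -161.857/√(26883.346749) = -161.857/163.961418 = -0.987165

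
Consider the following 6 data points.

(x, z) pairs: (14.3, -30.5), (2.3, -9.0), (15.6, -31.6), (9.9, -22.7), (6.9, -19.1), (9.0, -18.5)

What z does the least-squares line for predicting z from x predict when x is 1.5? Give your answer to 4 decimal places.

n = 6, Σx = 58, Σy = -131.4, Σxy = -1472.83, Σx² = 679.76
Sxx = Σx² − (Σx)²/n = 679.76 − 560.666667 = 119.093333
Sxy = Σxy − (Σx)(Σy)/n = -1472.83 − (-1270.2) = -202.63
b = Sxy/Sxx = -202.63/119.093333 = -1.701439
a = ȳ − b·x̄ = -21.9 − (-1.701439)·9.666667 = -5.452760
ŷ(1.5) = a + b·1.5 = -5.452760 + (-1.701439)·1.5 = -8.004918

-8.0049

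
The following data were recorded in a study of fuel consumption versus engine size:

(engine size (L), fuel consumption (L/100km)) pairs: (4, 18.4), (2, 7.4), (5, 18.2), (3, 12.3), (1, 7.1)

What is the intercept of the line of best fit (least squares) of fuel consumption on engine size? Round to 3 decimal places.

n = 5, Σx = 15, Σy = 63.4, Σxy = 223.4, Σx² = 55
Sxx = Σx² − (Σx)²/n = 55 − 45 = 10
Sxy = Σxy − (Σx)(Σy)/n = 223.4 − 190.2 = 33.2
b = Sxy/Sxx = 33.2/10 = 3.32
a = ȳ − b·x̄ = 12.68 − 3.32·3 = 2.72

2.720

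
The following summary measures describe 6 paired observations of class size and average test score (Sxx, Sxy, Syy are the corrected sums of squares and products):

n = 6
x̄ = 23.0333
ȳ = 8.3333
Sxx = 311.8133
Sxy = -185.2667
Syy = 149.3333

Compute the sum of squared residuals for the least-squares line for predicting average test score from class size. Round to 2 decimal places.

b = Sxy/Sxx = -185.2667/311.8133 = -0.594159
SSE = Syy − b·Sxy = 149.3333 − (-0.594159)·(-185.2667) = 39.255410

39.26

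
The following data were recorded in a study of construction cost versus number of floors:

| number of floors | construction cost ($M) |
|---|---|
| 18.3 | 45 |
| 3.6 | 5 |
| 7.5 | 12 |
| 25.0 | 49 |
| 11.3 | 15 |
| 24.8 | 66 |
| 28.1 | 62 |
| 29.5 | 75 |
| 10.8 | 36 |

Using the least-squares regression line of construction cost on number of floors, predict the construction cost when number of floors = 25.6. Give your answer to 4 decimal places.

60.4687

n = 9, Σx = 158.9, Σy = 365, Σxy = 8306.3, Σx² = 3548.33
Sxx = Σx² − (Σx)²/n = 3548.33 − 2805.467778 = 742.862222
Sxy = Σxy − (Σx)(Σy)/n = 8306.3 − 6444.277778 = 1862.022222
b = Sxy/Sxx = 1862.022222/742.862222 = 2.506551
a = ȳ − b·x̄ = 40.555556 − 2.506551·17.655556 = -3.698999
ŷ(25.6) = a + b·25.6 = -3.698999 + 2.506551·25.6 = 60.468713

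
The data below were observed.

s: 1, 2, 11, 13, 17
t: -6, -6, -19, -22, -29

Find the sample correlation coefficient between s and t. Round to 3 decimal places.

-0.997

n = 5, Σx = 44, Σy = -82, Σxy = -1006, Σx² = 584, Σy² = 1758
Sxx = Σx² − (Σx)²/n = 584 − 387.2 = 196.8
Sxy = Σxy − (Σx)(Σy)/n = -1006 − (-721.6) = -284.4
Syy = Σy² − (Σy)²/n = 1758 − 1344.8 = 413.2
r = Sxy/√(Sxx·Syy) = -284.4/√(81317.76) = -284.4/285.162690 = -0.997325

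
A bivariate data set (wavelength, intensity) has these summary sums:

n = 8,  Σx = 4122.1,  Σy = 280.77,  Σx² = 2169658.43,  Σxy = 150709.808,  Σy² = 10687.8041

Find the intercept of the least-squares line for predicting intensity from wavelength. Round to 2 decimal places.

-33.01

Sxx = Σx² − (Σx)²/n = 2169658.43 − 2123963.55125 = 45694.87875
Sxy = Σxy − (Σx)(Σy)/n = 150709.808 − 144670.252125 = 6039.555875
b = Sxy/Sxx = 6039.555875/45694.87875 = 0.132171
a = ȳ − b·x̄ = 35.09625 − 0.132171·515.2625 = -33.006713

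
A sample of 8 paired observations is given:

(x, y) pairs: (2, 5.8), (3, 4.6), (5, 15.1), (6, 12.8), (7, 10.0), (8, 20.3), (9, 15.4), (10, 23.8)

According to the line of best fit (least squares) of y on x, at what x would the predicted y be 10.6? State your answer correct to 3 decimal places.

n = 8, Σx = 50, Σy = 107.8, Σxy = 786.7, Σx² = 368
Sxx = Σx² − (Σx)²/n = 368 − 312.5 = 55.5
Sxy = Σxy − (Σx)(Σy)/n = 786.7 − 673.75 = 112.95
b = Sxy/Sxx = 112.95/55.5 = 2.035135
a = ȳ − b·x̄ = 13.475 − 2.035135·6.25 = 0.755405
Set a + b·x = 10.6: x = (10.6 − 0.755405) / 2.035135 = 4.837317

4.837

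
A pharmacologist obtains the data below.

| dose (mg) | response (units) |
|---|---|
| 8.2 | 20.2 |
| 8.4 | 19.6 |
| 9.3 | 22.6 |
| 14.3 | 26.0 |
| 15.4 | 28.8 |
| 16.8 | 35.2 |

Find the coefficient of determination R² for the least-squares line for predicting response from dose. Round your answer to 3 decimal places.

0.889

n = 6, Σx = 72.4, Σy = 152.4, Σxy = 1947.14, Σx² = 948.18, Σy² = 4047.44
Sxx = Σx² − (Σx)²/n = 948.18 − 873.626667 = 74.553333
Sxy = Σxy − (Σx)(Σy)/n = 1947.14 − 1838.96 = 108.18
Syy = Σy² − (Σy)²/n = 4047.44 − 3870.96 = 176.48
R² = Sxy²/(Sxx·Syy) = (108.18)²/(74.553333·176.48) = 0.889470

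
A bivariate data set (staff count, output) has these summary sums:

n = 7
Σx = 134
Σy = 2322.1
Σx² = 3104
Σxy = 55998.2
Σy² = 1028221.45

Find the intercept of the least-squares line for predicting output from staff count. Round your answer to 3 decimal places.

Sxx = Σx² − (Σx)²/n = 3104 − 2565.142857 = 538.857143
Sxy = Σxy − (Σx)(Σy)/n = 55998.2 − 44451.628571 = 11546.571429
b = Sxy/Sxx = 11546.571429/538.857143 = 21.427890
a = ȳ − b·x̄ = 331.728571 − 21.427890·19.142857 = -78.462460

-78.462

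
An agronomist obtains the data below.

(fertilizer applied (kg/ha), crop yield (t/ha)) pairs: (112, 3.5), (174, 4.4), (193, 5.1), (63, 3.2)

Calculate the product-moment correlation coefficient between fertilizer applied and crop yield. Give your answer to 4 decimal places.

n = 4, Σx = 542, Σy = 16.2, Σxy = 2343.5, Σx² = 84038, Σy² = 67.86
Sxx = Σx² − (Σx)²/n = 84038 − 73441 = 10597
Sxy = Σxy − (Σx)(Σy)/n = 2343.5 − 2195.1 = 148.4
Syy = Σy² − (Σy)²/n = 67.86 − 65.61 = 2.25
r = Sxy/√(Sxx·Syy) = 148.4/√(23843.25) = 148.4/154.412597 = 0.961061

0.9611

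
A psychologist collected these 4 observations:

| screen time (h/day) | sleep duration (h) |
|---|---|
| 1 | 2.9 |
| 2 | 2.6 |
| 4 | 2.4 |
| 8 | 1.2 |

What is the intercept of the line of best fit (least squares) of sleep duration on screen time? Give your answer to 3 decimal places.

n = 4, Σx = 15, Σy = 9.1, Σxy = 27.3, Σx² = 85
Sxx = Σx² − (Σx)²/n = 85 − 56.25 = 28.75
Sxy = Σxy − (Σx)(Σy)/n = 27.3 − 34.125 = -6.825
b = Sxy/Sxx = -6.825/28.75 = -0.237391
a = ȳ − b·x̄ = 2.275 − (-0.237391)·3.75 = 3.165217

3.165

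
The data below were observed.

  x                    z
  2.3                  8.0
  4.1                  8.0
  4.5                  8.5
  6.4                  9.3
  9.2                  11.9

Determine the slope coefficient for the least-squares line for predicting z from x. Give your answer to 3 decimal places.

n = 5, Σx = 26.5, Σy = 45.7, Σxy = 258.45, Σx² = 167.95
Sxx = Σx² − (Σx)²/n = 167.95 − 140.45 = 27.5
Sxy = Σxy − (Σx)(Σy)/n = 258.45 − 242.21 = 16.24
b = Sxy/Sxx = 16.24/27.5 = 0.590545

0.591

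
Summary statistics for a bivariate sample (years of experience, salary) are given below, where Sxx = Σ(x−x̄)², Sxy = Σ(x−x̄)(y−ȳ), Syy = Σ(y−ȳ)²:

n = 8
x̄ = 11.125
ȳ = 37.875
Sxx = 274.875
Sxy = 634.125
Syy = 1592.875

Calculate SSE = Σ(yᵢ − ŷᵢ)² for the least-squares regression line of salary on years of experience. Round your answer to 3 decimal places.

b = Sxy/Sxx = 634.125/274.875 = 2.306958
SSE = Syy − b·Sxy = 1592.875 − 2.306958·634.125 = 129.975443

129.975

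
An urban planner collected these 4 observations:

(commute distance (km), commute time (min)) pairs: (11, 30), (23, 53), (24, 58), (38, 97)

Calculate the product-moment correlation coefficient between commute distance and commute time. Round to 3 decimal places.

0.993

n = 4, Σx = 96, Σy = 238, Σxy = 6627, Σx² = 2670, Σy² = 16482
Sxx = Σx² − (Σx)²/n = 2670 − 2304 = 366
Sxy = Σxy − (Σx)(Σy)/n = 6627 − 5712 = 915
Syy = Σy² − (Σy)²/n = 16482 − 14161 = 2321
r = Sxy/√(Sxx·Syy) = 915/√(849486) = 915/921.675648 = 0.992757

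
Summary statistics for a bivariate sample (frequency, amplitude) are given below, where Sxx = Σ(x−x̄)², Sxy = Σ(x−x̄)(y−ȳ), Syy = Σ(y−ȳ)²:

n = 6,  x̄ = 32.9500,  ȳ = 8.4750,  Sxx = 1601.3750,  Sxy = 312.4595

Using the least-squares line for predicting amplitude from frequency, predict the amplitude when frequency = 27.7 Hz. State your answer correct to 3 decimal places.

7.451

b = Sxy/Sxx = 312.4595/1601.375 = 0.195120
a = ȳ − b·x̄ = 8.475 − 0.195120·32.95 = 2.045812
ŷ(27.7) = a + b·27.7 = 2.045812 + 0.195120·27.7 = 7.450623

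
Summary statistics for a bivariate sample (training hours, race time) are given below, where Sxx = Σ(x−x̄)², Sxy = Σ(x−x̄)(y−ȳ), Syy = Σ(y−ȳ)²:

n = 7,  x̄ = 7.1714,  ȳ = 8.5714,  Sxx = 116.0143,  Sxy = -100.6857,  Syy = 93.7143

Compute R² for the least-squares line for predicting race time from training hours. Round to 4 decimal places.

0.9324

R² = Sxy²/(Sxx·Syy) = (-100.6857)²/(116.0143·93.7143) = 0.932434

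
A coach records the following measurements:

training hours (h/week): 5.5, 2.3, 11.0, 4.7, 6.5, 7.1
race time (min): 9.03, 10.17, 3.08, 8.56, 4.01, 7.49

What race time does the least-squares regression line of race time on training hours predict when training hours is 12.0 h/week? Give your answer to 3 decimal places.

n = 6, Σx = 37.1, Σy = 42.34, Σxy = 226.412, Σx² = 271.29
Sxx = Σx² − (Σx)²/n = 271.29 − 229.401667 = 41.888333
Sxy = Σxy − (Σx)(Σy)/n = 226.412 − 261.802333 = -35.390333
b = Sxy/Sxx = -35.390333/41.888333 = -0.844873
a = ȳ − b·x̄ = 7.056667 − (-0.844873)·6.183333 = 12.280800
ŷ(12.0) = a + b·12.0 = 12.280800 + (-0.844873)·12 = 2.142320

2.142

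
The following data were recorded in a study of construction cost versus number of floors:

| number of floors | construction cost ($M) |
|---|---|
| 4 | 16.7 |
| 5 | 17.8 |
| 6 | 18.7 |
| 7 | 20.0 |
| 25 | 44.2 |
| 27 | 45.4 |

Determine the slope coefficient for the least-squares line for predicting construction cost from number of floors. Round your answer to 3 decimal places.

1.288

n = 6, Σx = 74, Σy = 162.8, Σxy = 2738.8, Σx² = 1480
Sxx = Σx² − (Σx)²/n = 1480 − 912.666667 = 567.333333
Sxy = Σxy − (Σx)(Σy)/n = 2738.8 − 2007.866667 = 730.933333
b = Sxy/Sxx = 730.933333/567.333333 = 1.288367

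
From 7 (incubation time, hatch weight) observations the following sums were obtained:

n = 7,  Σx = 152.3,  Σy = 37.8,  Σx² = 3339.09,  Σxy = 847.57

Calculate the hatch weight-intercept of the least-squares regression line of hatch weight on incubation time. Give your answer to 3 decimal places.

-16.078

Sxx = Σx² − (Σx)²/n = 3339.09 − 3313.612857 = 25.477143
Sxy = Σxy − (Σx)(Σy)/n = 847.57 − 822.42 = 25.15
b = Sxy/Sxx = 25.15/25.477143 = 0.987159
a = ȳ − b·x̄ = 5.4 − 0.987159·21.757143 = -16.077767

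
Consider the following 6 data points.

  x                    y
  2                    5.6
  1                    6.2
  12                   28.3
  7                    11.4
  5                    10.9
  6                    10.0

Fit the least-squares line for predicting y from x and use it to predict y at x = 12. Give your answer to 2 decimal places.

24.91

n = 6, Σx = 33, Σy = 72.4, Σxy = 551.3, Σx² = 259
Sxx = Σx² − (Σx)²/n = 259 − 181.5 = 77.5
Sxy = Σxy − (Σx)(Σy)/n = 551.3 − 398.2 = 153.1
b = Sxy/Sxx = 153.1/77.5 = 1.975484
a = ȳ − b·x̄ = 12.066667 − 1.975484·5.5 = 1.201505
ŷ(12) = a + b·12 = 1.201505 + 1.975484·12 = 24.907312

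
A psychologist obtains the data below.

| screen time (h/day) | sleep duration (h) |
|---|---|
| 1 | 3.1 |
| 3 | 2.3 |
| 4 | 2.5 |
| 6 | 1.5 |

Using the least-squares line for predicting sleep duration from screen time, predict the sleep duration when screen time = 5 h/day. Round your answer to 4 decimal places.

1.9000

n = 4, Σx = 14, Σy = 9.4, Σxy = 29, Σx² = 62
Sxx = Σx² − (Σx)²/n = 62 − 49 = 13
Sxy = Σxy − (Σx)(Σy)/n = 29 − 32.9 = -3.9
b = Sxy/Sxx = -3.9/13 = -0.3
a = ȳ − b·x̄ = 2.35 − (-0.3)·3.5 = 3.4
ŷ(5) = a + b·5 = 3.4 + (-0.3)·5 = 1.9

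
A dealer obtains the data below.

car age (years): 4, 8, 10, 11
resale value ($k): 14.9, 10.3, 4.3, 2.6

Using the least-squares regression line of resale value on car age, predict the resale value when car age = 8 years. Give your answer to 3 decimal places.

8.470

n = 4, Σx = 33, Σy = 32.1, Σxy = 213.6, Σx² = 301
Sxx = Σx² − (Σx)²/n = 301 − 272.25 = 28.75
Sxy = Σxy − (Σx)(Σy)/n = 213.6 − 264.825 = -51.225
b = Sxy/Sxx = -51.225/28.75 = -1.781739
a = ȳ − b·x̄ = 8.025 − (-1.781739)·8.25 = 22.724348
ŷ(8) = a + b·8 = 22.724348 + (-1.781739)·8 = 8.470435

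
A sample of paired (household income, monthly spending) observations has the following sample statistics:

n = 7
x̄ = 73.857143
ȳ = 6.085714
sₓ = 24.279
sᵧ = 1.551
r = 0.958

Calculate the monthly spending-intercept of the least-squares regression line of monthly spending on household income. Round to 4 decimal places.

1.5657

b = r · sᵧ/sₓ = 0.958 · 1.551/24.279 = 0.061199
a = ȳ − b·x̄ = 6.085714 − 0.061199·73.857143 = 1.565708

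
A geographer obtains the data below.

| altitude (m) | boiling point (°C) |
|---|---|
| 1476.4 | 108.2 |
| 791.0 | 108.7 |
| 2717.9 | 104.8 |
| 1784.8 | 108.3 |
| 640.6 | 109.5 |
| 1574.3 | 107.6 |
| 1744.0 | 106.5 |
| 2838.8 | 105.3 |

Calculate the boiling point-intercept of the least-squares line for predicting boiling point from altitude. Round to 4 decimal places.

110.7156

n = 8, Σx = 13567.8, Σy = 858.9, Σxy = 1448059.96, Σx² = 27367039.7
Sxx = Σx² − (Σx)²/n = 27367039.7 − 23010649.605 = 4356390.095
Sxy = Σxy − (Σx)(Σy)/n = 1448059.96 − 1456672.9275 = -8612.9675
b = Sxy/Sxx = -8612.9675/4356390.095 = -0.001977
a = ȳ − b·x̄ = 107.3625 − (-0.001977)·1695.975 = 110.715592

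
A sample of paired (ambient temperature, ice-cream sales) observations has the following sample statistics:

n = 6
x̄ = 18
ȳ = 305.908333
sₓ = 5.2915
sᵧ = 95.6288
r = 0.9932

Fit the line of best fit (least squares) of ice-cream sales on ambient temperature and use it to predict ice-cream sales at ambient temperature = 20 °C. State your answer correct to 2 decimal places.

b = r · sᵧ/sₓ = 0.9932 · 95.6288/5.2915 = 17.949263
a = ȳ − b·x̄ = 305.908333 − 17.949263·18 = -17.178398
ŷ(20) = a + b·20 = -17.178398 + 17.949263·20 = 341.806859

341.81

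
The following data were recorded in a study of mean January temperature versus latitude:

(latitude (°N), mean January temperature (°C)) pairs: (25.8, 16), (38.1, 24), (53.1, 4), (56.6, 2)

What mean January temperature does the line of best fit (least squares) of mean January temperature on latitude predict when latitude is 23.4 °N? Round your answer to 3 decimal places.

22.837

n = 4, Σx = 173.6, Σy = 46, Σxy = 1652.8, Σx² = 8140.42
Sxx = Σx² − (Σx)²/n = 8140.42 − 7534.24 = 606.18
Sxy = Σxy − (Σx)(Σy)/n = 1652.8 − 1996.4 = -343.6
b = Sxy/Sxx = -343.6/606.18 = -0.566828
a = ȳ − b·x̄ = 11.5 − (-0.566828)·43.4 = 36.100350
ŷ(23.4) = a + b·23.4 = 36.100350 + (-0.566828)·23.4 = 22.836567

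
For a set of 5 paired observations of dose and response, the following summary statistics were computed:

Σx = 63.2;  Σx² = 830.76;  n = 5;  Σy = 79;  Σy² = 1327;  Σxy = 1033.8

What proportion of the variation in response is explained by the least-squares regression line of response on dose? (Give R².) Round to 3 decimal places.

Sxx = Σx² − (Σx)²/n = 830.76 − 798.848 = 31.912
Sxy = Σxy − (Σx)(Σy)/n = 1033.8 − 998.56 = 35.24
Syy = Σy² − (Σy)²/n = 1327 − 1248.2 = 78.8
R² = Sxy²/(Sxx·Syy) = (35.24)²/(31.912·78.8) = 0.493846

0.494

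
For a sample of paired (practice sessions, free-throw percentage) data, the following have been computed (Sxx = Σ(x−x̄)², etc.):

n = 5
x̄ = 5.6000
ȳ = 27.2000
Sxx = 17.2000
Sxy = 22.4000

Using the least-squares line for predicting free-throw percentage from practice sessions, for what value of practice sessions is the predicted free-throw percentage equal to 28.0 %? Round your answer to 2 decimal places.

b = Sxy/Sxx = 22.4/17.2 = 1.302326
a = ȳ − b·x̄ = 27.2 − 1.302326·5.6 = 19.906977
Set a + b·x = 28.0: x = (28.0 − 19.906977) / 1.302326 = 6.214286

6.21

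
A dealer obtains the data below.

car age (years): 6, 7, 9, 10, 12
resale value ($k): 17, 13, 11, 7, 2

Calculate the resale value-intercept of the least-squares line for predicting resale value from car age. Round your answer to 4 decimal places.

n = 5, Σx = 44, Σy = 50, Σxy = 386, Σx² = 410
Sxx = Σx² − (Σx)²/n = 410 − 387.2 = 22.8
Sxy = Σxy − (Σx)(Σy)/n = 386 − 440 = -54
b = Sxy/Sxx = -54/22.8 = -2.368421
a = ȳ − b·x̄ = 10 − (-2.368421)·8.8 = 30.842105

30.8421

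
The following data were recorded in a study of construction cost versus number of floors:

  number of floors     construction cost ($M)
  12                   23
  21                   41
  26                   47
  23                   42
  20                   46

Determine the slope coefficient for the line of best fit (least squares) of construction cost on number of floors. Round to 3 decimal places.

1.698

n = 5, Σx = 102, Σy = 199, Σxy = 4245, Σx² = 2190
Sxx = Σx² − (Σx)²/n = 2190 − 2080.8 = 109.2
Sxy = Σxy − (Σx)(Σy)/n = 4245 − 4059.6 = 185.4
b = Sxy/Sxx = 185.4/109.2 = 1.697802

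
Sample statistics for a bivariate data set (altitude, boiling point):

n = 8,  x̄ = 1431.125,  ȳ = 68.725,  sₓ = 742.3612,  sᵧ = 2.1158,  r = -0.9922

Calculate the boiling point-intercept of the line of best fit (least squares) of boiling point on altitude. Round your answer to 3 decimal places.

72.772

b = r · sᵧ/sₓ = -0.9922 · 2.1158/742.3612 = -0.002828
a = ȳ − b·x̄ = 68.725 − (-0.002828)·1431.125 = 72.772027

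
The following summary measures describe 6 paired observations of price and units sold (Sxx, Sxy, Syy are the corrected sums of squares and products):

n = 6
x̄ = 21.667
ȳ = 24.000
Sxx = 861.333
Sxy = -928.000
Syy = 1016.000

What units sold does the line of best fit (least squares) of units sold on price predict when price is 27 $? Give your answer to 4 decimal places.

b = Sxy/Sxx = -928/861.333 = -1.077400
a = ȳ − b·x̄ = 24 − (-1.077400)·21.667 = 47.344021
ŷ(27) = a + b·27 = 47.344021 + (-1.077400)·27 = 18.254227

18.2542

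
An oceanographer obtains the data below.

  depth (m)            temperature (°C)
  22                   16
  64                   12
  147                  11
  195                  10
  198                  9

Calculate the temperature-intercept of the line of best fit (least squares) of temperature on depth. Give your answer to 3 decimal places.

15.563

n = 5, Σx = 626, Σy = 58, Σxy = 6469, Σx² = 103418
Sxx = Σx² − (Σx)²/n = 103418 − 78375.2 = 25042.8
Sxy = Σxy − (Σx)(Σy)/n = 6469 − 7261.6 = -792.6
b = Sxy/Sxx = -792.6/25042.8 = -0.031650
a = ȳ − b·x̄ = 11.6 − (-0.031650)·125.2 = 15.562557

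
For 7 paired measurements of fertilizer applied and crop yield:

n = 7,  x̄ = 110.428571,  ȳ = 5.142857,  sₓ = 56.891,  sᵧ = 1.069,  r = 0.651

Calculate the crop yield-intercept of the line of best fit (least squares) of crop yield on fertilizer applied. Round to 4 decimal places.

3.7920

b = r · sᵧ/sₓ = 0.651 · 1.069/56.891 = 0.012232
a = ȳ − b·x̄ = 5.142857 − 0.012232·110.428571 = 3.792040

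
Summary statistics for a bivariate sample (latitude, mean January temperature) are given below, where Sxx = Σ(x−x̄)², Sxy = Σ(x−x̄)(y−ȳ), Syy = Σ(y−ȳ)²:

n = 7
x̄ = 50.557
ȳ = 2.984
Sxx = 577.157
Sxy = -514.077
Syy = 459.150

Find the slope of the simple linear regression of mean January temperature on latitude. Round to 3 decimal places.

b = Sxy/Sxx = -514.077/577.157 = -0.890706

-0.891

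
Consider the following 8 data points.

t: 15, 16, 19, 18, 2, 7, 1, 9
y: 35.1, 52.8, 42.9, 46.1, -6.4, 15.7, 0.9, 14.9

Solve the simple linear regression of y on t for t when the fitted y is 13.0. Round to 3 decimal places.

6.741

n = 8, Σx = 87, Σy = 202, Σxy = 3248.3, Σx² = 1301
Sxx = Σx² − (Σx)²/n = 1301 − 946.125 = 354.875
Sxy = Σxy − (Σx)(Σy)/n = 3248.3 − 2196.75 = 1051.55
b = Sxy/Sxx = 1051.55/354.875 = 2.963156
a = ȳ − b·x̄ = 25.25 − 2.963156·10.875 = -6.974322
Set a + b·x = 13.0: x = (13.0 − (-6.974322)) / 2.963156 = 6.740894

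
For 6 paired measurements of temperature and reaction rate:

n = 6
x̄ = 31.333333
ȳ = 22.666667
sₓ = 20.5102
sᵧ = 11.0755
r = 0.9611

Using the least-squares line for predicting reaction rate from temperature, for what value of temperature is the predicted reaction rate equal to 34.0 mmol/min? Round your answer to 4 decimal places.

53.1705

b = r · sᵧ/sₓ = 0.9611 · 11.0755/20.5102 = 0.518994
a = ȳ − b·x̄ = 22.666667 − 0.518994·31.333333 = 6.404867
Set a + b·x = 34.0: x = (34.0 − 6.404867) / 0.518994 = 53.170466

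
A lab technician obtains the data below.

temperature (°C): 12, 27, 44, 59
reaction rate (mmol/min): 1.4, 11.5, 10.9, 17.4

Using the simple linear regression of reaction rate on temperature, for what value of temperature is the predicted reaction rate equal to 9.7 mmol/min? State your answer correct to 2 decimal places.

33.48

n = 4, Σx = 142, Σy = 41.2, Σxy = 1833.5, Σx² = 6290
Sxx = Σx² − (Σx)²/n = 6290 − 5041 = 1249
Sxy = Σxy − (Σx)(Σy)/n = 1833.5 − 1462.6 = 370.9
b = Sxy/Sxx = 370.9/1249 = 0.296958
a = ȳ − b·x̄ = 10.3 − 0.296958·35.5 = -0.241994
Set a + b·x = 9.7: x = (9.7 − (-0.241994)) / 0.296958 = 33.479509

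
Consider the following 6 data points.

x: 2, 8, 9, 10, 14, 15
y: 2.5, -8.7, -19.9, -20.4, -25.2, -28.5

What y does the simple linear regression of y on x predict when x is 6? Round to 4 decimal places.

-8.0006

n = 6, Σx = 58, Σy = -100.2, Σxy = -1228, Σx² = 670
Sxx = Σx² − (Σx)²/n = 670 − 560.666667 = 109.333333
Sxy = Σxy − (Σx)(Σy)/n = -1228 − (-968.6) = -259.4
b = Sxy/Sxx = -259.4/109.333333 = -2.372561
a = ȳ − b·x̄ = -16.7 − (-2.372561)·9.666667 = 6.234756
ŷ(6) = a + b·6 = 6.234756 + (-2.372561)·6 = -8.000610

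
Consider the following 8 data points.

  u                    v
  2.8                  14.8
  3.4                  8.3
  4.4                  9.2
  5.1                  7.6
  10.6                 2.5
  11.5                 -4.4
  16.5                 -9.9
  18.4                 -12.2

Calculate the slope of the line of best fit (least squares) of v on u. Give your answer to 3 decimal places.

-1.570

n = 8, Σx = 72.7, Σy = 15.9, Σxy = -263.03, Σx² = 920.19
Sxx = Σx² − (Σx)²/n = 920.19 − 660.66125 = 259.52875
Sxy = Σxy − (Σx)(Σy)/n = -263.03 − 144.49125 = -407.52125
b = Sxy/Sxx = -407.52125/259.52875 = -1.570235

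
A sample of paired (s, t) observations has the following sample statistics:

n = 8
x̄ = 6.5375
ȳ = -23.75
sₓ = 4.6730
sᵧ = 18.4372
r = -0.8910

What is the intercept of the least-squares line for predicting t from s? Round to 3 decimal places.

b = r · sᵧ/sₓ = -0.891 · 18.4372/4.673 = -3.515417
a = ȳ − b·x̄ = -23.75 − (-3.515417)·6.5375 = -0.767959

-0.768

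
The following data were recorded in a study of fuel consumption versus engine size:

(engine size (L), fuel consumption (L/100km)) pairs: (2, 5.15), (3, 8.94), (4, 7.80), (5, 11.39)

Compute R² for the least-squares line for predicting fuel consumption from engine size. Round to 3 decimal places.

0.768

n = 4, Σx = 14, Σy = 33.28, Σxy = 125.27, Σx² = 54, Σy² = 297.0182
Sxx = Σx² − (Σx)²/n = 54 − 49 = 5
Sxy = Σxy − (Σx)(Σy)/n = 125.27 − 116.48 = 8.79
Syy = Σy² − (Σy)²/n = 297.0182 − 276.8896 = 20.1286
R² = Sxy²/(Sxx·Syy) = (8.79)²/(5·20.1286) = 0.767705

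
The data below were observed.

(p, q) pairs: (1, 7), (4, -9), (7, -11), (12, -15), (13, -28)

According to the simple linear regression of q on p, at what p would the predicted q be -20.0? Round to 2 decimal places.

n = 5, Σx = 37, Σy = -56, Σxy = -650, Σx² = 379
Sxx = Σx² − (Σx)²/n = 379 − 273.8 = 105.2
Sxy = Σxy − (Σx)(Σy)/n = -650 − (-414.4) = -235.6
b = Sxy/Sxx = -235.6/105.2 = -2.239544
a = ȳ − b·x̄ = -11.2 − (-2.239544)·7.4 = 5.372624
Set a + b·x = -20.0: x = (-20.0 − 5.372624) / (-2.239544) = 11.329372

11.33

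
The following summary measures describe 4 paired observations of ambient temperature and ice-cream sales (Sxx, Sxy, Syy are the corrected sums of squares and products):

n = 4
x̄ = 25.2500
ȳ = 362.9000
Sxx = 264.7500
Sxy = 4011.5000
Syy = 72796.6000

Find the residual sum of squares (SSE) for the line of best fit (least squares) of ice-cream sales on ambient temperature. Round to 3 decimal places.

b = Sxy/Sxx = 4011.5/264.75 = 15.152030
SSE = Syy − b·Sxy = 72796.6 − 15.152030·4011.5 = 12014.230784

12014.231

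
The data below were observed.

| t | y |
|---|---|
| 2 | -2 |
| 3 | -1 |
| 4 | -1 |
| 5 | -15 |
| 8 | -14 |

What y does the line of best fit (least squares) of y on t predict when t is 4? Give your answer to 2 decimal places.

-5.60

n = 5, Σx = 22, Σy = -33, Σxy = -198, Σx² = 118
Sxx = Σx² − (Σx)²/n = 118 − 96.8 = 21.2
Sxy = Σxy − (Σx)(Σy)/n = -198 − (-145.2) = -52.8
b = Sxy/Sxx = -52.8/21.2 = -2.490566
a = ȳ − b·x̄ = -6.6 − (-2.490566)·4.4 = 4.358491
ŷ(4) = a + b·4 = 4.358491 + (-2.490566)·4 = -5.603774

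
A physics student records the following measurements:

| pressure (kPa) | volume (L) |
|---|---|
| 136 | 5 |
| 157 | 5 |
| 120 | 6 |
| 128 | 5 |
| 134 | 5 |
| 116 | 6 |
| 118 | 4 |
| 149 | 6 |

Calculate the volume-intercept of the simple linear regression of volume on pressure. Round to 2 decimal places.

5.04

n = 8, Σx = 1058, Σy = 42, Σxy = 5557, Σx² = 141466
Sxx = Σx² − (Σx)²/n = 141466 − 139920.5 = 1545.5
Sxy = Σxy − (Σx)(Σy)/n = 5557 − 5554.5 = 2.5
b = Sxy/Sxx = 2.5/1545.5 = 0.001618
a = ȳ − b·x̄ = 5.25 − 0.001618·132.25 = 5.036072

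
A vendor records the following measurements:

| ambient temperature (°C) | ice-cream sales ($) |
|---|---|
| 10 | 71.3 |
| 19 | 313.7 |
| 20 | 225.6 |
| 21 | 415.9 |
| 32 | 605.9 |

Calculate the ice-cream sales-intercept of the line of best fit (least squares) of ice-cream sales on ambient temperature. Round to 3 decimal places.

n = 5, Σx = 102, Σy = 1632.4, Σxy = 39308, Σx² = 2326
Sxx = Σx² − (Σx)²/n = 2326 − 2080.8 = 245.2
Sxy = Σxy − (Σx)(Σy)/n = 39308 − 33300.96 = 6007.04
b = Sxy/Sxx = 6007.04/245.2 = 24.498532
a = ȳ − b·x̄ = 326.48 − 24.498532·20.4 = -173.290049

-173.290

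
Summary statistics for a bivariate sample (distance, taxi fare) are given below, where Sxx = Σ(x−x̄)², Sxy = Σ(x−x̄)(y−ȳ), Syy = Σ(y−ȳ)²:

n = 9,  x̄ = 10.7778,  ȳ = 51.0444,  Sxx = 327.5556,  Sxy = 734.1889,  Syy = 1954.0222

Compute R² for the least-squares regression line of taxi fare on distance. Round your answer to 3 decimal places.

R² = Sxy²/(Sxx·Syy) = (734.1889)²/(327.5556·1954.0222) = 0.842173

0.842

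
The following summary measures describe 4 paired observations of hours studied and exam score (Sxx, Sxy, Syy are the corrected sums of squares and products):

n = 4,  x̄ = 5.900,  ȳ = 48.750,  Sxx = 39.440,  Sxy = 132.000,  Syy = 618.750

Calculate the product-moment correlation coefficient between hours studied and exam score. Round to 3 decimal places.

r = Sxy/√(Sxx·Syy) = 132/√(24403.5) = 132/156.216196 = 0.844983

0.845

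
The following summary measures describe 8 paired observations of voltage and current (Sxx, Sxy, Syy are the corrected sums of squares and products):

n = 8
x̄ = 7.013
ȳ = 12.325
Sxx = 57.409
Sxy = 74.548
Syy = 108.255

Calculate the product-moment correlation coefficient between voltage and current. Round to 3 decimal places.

r = Sxy/√(Sxx·Syy) = 74.548/√(6214.811295) = 74.548/78.834074 = 0.945632

0.946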